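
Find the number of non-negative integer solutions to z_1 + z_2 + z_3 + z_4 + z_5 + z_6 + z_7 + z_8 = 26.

Stars and bars with 26 stars and 7 bars:
C(26+8-1, 8-1) = C(33,7).

Final answer: C(33,7) = 4272048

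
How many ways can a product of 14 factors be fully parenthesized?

The structures are counted by the Catalan number C_n. Here n = 14 - 1 = 13.
C_n = (2n)!/(n!(n+1)!), so C_{13} = 26!/(13! x 14!) = C(26,13)/14 = 10400600/14.

Final answer: C_{13} = 742900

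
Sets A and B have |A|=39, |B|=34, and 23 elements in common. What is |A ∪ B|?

|A union B| = |A| + |B| - |A intersect B| = 39 + 34 - 23.

Final answer: 50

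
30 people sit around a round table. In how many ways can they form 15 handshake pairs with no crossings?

This is counted by the nth Catalan number C_n. Here n = 30/2 = 15.
C_n = C(2n,n) - C(2n,n+1), so C_{15} = C(30,15) - C(30,16) = 155117520 - 145422675.

Final answer: C_{15} = 9694845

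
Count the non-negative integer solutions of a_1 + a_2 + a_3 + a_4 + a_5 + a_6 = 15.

Stars and bars with 15 stars and 5 bars:
C(15+6-1, 6-1) = C(20,5).

Final answer: C(20,5) = 15504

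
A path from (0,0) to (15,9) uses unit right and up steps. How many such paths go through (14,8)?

Paths (0,0)->(14,8): C(22,8) = 319770.
Paths (14,8)->(15,9): C(2,1) = 2.
By multiplication principle: 319770 x 2.

Final answer: 639540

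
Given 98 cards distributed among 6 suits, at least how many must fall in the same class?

By pigeonhole with 98 objects and 6 categories: ceiling(98/6).

Final answer: 17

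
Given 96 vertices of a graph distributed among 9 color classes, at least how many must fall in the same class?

By pigeonhole with 96 objects and 9 categories: ceiling(96/9).

Final answer: 11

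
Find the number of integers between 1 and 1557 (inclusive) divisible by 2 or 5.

Multiples of 2: 778. Multiples of 5: 311. Of both (lcm=10): 155.
By inclusion-exclusion: 778 + 311 - 155.

Final answer: 934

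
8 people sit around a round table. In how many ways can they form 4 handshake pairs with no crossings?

This is a standard Catalan-number count: the answer is C_n. Here n = 8/2 = 4.
C_n = (2n)!/(n!(n+1)!), so C_{4} = 8!/(4! x 5!) = C(8,4)/5 = 70/5.

Final answer: C_{4} = 14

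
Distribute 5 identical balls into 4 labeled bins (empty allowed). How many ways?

Stars and bars: C(n+k-1, k-1) = C(8,3).

Final answer: C(8,3) = 56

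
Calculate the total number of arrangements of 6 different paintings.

The number of ways to arrange 6 distinct objects is 6!.

Final answer: 6! = 720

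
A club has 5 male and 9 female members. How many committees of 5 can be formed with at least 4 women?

Sum over valid woman counts:
C(9,4)C(5,1) = 630
C(9,5)C(5,0) = 126
Total: 630 + 126.

Final answer: 756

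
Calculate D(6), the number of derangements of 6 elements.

D(n) = (n-1)(D(n-1) + D(n-2)), D(0)=1, D(1)=0.
D(2) = 1 x (0 + 1) = 1
D(3) = 2 x (1 + 0) = 2
D(4) = 3 x (2 + 1) = 9
D(5) = 4 x (9 + 2) = 44
D(6) = 5 x (D(5) + D(4)) = 5 x (44 + 9)

Final answer: D(6) = 265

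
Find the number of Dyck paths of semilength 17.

Total monotonic paths to (17,17): C(34,17) = 2333606220.
Reflecting each bad path at its first crossing gives a bijection with paths to (16,18): C(34,18) = 2203961430.
Valid Dyck paths: 2333606220 - 2203961430.
(These counts are the Catalan numbers.)

Final answer: C_{17} = 129644790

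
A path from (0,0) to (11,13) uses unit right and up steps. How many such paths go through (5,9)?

Paths (0,0)->(5,9): C(14,9) = 2002.
Paths (5,9)->(11,13): C(10,4) = 210.
By multiplication principle: 2002 x 210.

Final answer: 420420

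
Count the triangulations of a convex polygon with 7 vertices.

This is a standard Catalan-number count: the answer is C_n. Here n = 7 - 2 = 5.
C_n = C(2n,n)/(n+1), so C_{5} = C(10,5)/6 = 252/6.

Final answer: C_{5} = 42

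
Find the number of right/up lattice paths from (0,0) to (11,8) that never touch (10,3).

Total paths to (11,8): C(19,8) = 75582.
Paths through (10,3): C(13,3) x C(6,5) = 1716.
Avoiding (10,3): 75582 - 1716.

Final answer: 73866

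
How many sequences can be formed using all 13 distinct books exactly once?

The number of ways to arrange 13 distinct objects is 13!.

Final answer: 13! = 6227020800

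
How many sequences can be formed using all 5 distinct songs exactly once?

The number of ways to arrange 5 distinct objects is 5!.

Final answer: 5! = 120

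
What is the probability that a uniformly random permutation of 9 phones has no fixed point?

D(n) = (n-1)(D(n-1) + D(n-2)), D(0)=1, D(1)=0.
Building up: D(2)=1, D(3)=2, D(4)=9, D(5)=44, D(6)=265, D(7)=1854, D(8)=14833, D(9)=133496.
Total arrangements: 9! = 362880.
Probability = D(9)/9! = 16687/45360.

Final answer: D(9)/9! = 133496/362880 = 0.367879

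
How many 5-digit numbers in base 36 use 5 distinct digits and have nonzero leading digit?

The leading digit has 35 choices (anything but zero); the next has 35 (anything but the first), then 34, and so on, one fewer each time.
Total: 35 x 35 x 34 x 33 x 32.

Final answer: 43982400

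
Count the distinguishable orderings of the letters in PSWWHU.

Letters (H:1, P:1, S:1, U:1, W:2). Total letters: 6.
Permutations = 6!/(2!).

Final answer: 360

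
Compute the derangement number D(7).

Use the recurrence D(n) = (n-1)(D(n-1) + D(n-2)) with D(0)=1, D(1)=0.
Building up: D(2)=1, D(3)=2, D(4)=9, D(5)=44, D(6)=265.
D(7) = 6 x (D(6) + D(5)) = 6 x (265 + 44).

Final answer: D(7) = 1854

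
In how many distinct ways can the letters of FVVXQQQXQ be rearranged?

Letters (F:1, Q:4, V:2, X:2). Total letters: 9.
Permutations = 9!/(4! x 2! x 2!).

Final answer: 3780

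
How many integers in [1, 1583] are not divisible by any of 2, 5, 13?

|div by 2|=791, |div by 5|=316, |div by 13|=121.
|div by 2&5|=158, |div by 2&13|=60, |div by 5&13|=24, |div by all|=12.
By inclusion-exclusion, divisible by at least one: 791+316+121-158-60-24+12 = 998.
Not divisible by any: 1583 - 998.

Final answer: 585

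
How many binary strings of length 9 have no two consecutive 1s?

Classify by the final bit: ...0 gives a(n-1) strings, ...01 gives a(n-2) strings. Thus a(n) = a(n-1) + a(n-2) with a(1)=2, a(2)=3.
Iterating the recurrence: a(1)=2, a(2)=3, a(3)=5, a(4)=8, a(5)=13, a(6)=21, a(7)=34, a(8)=55, a(9)=89.

Final answer: 89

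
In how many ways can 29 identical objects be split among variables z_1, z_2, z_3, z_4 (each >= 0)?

Stars and bars with 29 stars and 3 bars:
C(29+4-1, 4-1) = C(32,3).

Final answer: C(32,3) = 4960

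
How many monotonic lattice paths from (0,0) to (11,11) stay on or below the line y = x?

Total monotonic paths to (11,11): C(22,11) = 705432.
By the reflection principle, paths that go above the diagonal number C(22,12) = 646646.
Valid Dyck paths: 705432 - 646646.
(These counts are the Catalan numbers.)

Final answer: C_{11} = 58786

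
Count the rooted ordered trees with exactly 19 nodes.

This is a standard Catalan-number count: the answer is C_n. Here n = 19 - 1 = 18.
Using C_0 = 1 and C_(k+1) = C_k x 2(2k+1)/(k+2), build up term by term: C_1=1, C_2=2, C_3=5, C_4=14, C_5=42, C_6=132, C_7=429, C_8=1430, C_9=4862, C_10=16796, C_11=58786, C_12=208012, C_13=742900, C_14=2674440, C_15=9694845, C_16=35357670, C_17=129644790, C_18=477638700.

Final answer: C_{18} = 477638700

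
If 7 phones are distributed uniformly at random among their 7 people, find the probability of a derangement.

Derangements satisfy D(n) = (n-1)(D(n-1) + D(n-2)), starting from D(0)=1, D(1)=0.
Building up: D(2)=1, D(3)=2, D(4)=9, D(5)=44, D(6)=265, D(7)=1854.
Total arrangements: 7! = 5040.
Probability = D(7)/7! = 103/280.

Final answer: D(7)/7! = 1854/5040 = 0.367857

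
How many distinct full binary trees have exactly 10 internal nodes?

This is a standard Catalan-number count: the answer is C_n. Here n = 10.
C_n = (2n)!/(n!(n+1)!), so C_{10} = 20!/(10! x 11!) = C(20,10)/11 = 184756/11.

Final answer: C_{10} = 16796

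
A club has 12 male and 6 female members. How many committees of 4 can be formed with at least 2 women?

Sum over valid woman counts:
C(6,2)C(12,2) = 990
C(6,3)C(12,1) = 240
C(6,4)C(12,0) = 15
Total: 990 + 240 + 15.

Final answer: 1245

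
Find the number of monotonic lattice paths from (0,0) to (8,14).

Each path has 8 right steps and 14 up steps in some order (22 steps total).
Choose which 14 of the 22 steps are up: C(22,14).

Final answer: C(22,14) = 319770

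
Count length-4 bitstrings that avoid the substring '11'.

A valid string ends in 0 (append to any length-(n-1) valid string) or in 01 (append to any length-(n-2) valid string), so a(n) = a(n-1) + a(n-2) with a(1)=2, a(2)=3.
Computing successive values: a(1)=2, a(2)=3, a(3)=5, a(4)=8.

Final answer: 8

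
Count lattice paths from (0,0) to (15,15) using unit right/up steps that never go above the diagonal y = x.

Total monotonic paths to (15,15): C(30,15) = 155117520.
By the reflection principle, paths that go above the diagonal number C(30,16) = 145422675.
Valid Dyck paths: 155117520 - 145422675.
(Equivalently, C_{15} = C(30,15)/16 = 155117520/16.)

Final answer: C_{15} = 9694845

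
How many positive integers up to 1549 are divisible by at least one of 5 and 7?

Multiples of 5: 309. Multiples of 7: 221. Of both (lcm=35): 44.
By inclusion-exclusion: 309 + 221 - 44.

Final answer: 486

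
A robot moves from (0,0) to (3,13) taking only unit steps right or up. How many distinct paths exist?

Each path has 3 right steps and 13 up steps in some order (16 steps total).
Choose which 13 of the 16 steps are up: C(16,13).

Final answer: C(16,13) = 560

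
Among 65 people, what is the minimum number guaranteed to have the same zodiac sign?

There are 12 possible values for zodiac sign. With 65 people and 12 categories, by pigeonhole: ceiling(65/12).

Final answer: 6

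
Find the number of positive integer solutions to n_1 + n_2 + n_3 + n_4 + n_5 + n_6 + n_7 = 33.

Substitute n'_i = n_i - 1 (so n'_i >= 0). Then sum n'_i = 33 - 7 = 26.
Stars and bars: C(26+7-1, 7-1) = C(32,6).

Final answer: C(32,6) = 906192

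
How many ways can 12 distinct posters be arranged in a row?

The number of ways to arrange 12 distinct objects is 12!.

Final answer: 12! = 479001600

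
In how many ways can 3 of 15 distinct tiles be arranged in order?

P(15,3) = 15!/(15-3)! = 15!/12!.

Final answer: P(15,3) = 2730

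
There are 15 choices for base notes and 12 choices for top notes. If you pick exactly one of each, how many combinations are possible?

By the multiplication principle: 15 x 12.

Final answer: 180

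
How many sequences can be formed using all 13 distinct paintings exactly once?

The number of ways to arrange 13 distinct objects is 13!.

Final answer: 13! = 6227020800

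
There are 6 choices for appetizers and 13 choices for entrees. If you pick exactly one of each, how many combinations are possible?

By the multiplication principle: 6 x 13.

Final answer: 78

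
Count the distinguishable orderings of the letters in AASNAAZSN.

Letters (A:4, N:2, S:2, Z:1). Total letters: 9.
Permutations = 9!/(4! x 2! x 2!).

Final answer: 3780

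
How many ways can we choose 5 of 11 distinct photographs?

C(11,5) = 11!/(5! x 6!).

Final answer: \binom{11}{5} = 462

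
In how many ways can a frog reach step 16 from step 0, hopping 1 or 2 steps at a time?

Let f(n) be the number of climbs. Removing the last move (1 or 2 steps) gives f(n) = f(n-1) + f(n-2); base cases f(1)=1, f(2)=2.
Building up term by term: f(1)=1, f(2)=2, f(3)=3, f(4)=5, f(5)=8, f(6)=13, f(7)=21, f(8)=34, f(9)=55, f(10)=89, f(11)=144, f(12)=233, f(13)=377, f(14)=610, f(15)=987, f(16)=1597.

Final answer: 1597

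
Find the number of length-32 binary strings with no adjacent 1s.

A valid string ends in 0 (append to any length-(n-1) valid string) or in 01 (append to any length-(n-2) valid string), so a(n) = a(n-1) + a(n-2) with a(1)=2, a(2)=3.
Building up term by term: a(1)=2, a(2)=3, a(3)=5, a(4)=8, a(5)=13, a(6)=21, a(7)=34, a(8)=55, a(9)=89, a(10)=144, a(11)=233, a(12)=377, a(13)=610, a(14)=987, a(15)=1597, a(16)=2584, a(17)=4181, a(18)=6765, a(19)=10946, a(20)=17711, a(21)=28657, a(22)=46368, a(23)=75025, a(24)=121393, a(25)=196418, a(26)=317811, a(27)=514229, a(28)=832040, a(29)=1346269, a(30)=2178309, a(31)=3524578, a(32)=5702887.

Final answer: 5702887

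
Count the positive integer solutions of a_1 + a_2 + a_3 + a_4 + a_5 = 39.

Substitute a'_i = a_i - 1 (so a'_i >= 0). Then sum a'_i = 39 - 5 = 34.
Stars and bars: C(34+5-1, 5-1) = C(38,4).

Final answer: C(38,4) = 73815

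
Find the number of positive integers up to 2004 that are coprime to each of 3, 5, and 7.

|div by 3|=668, |div by 5|=400, |div by 7|=286.
|div by 3&5|=133, |div by 3&7|=95, |div by 5&7|=57, |div by all|=19.
By inclusion-exclusion, divisible by at least one: 668+400+286-133-95-57+19 = 1088.
Not divisible by any: 2004 - 1088.

Final answer: 916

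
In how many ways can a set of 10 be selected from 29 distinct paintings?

C(29,10) = 29!/(10! x 19!).

Final answer: \binom{29}{10} = 20030010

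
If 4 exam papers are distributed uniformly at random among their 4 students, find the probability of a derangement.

D(n) = (n-1)(D(n-1) + D(n-2)), D(0)=1, D(1)=0.
Building up: D(2)=1, D(3)=2, D(4)=9.
Total arrangements: 4! = 24.
Probability = D(4)/4! = 3/8.

Final answer: D(4)/4! = 9/24 = 0.375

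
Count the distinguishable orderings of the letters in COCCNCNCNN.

Letters (C:5, N:4, O:1). Total letters: 10.
Permutations = 10!/(5! x 4!).

Final answer: 1260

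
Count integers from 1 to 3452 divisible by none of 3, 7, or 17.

|div by 3|=1150, |div by 7|=493, |div by 17|=203.
|div by 3&7|=164, |div by 3&17|=67, |div by 7&17|=29, |div by all|=9.
By inclusion-exclusion, divisible by at least one: 1150+493+203-164-67-29+9 = 1595.
Not divisible by any: 3452 - 1595.

Final answer: 1857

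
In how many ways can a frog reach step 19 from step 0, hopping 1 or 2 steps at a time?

Let f(n) be the number of climbs. Removing the last move (1 or 2 steps) gives f(n) = f(n-1) + f(n-2); base cases f(1)=1, f(2)=2.
Building up term by term: f(1)=1, f(2)=2, f(3)=3, f(4)=5, f(5)=8, f(6)=13, f(7)=21, f(8)=34, f(9)=55, f(10)=89, f(11)=144, f(12)=233, f(13)=377, f(14)=610, f(15)=987, f(16)=1597, f(17)=2584, f(18)=4181, f(19)=6765.

Final answer: 6765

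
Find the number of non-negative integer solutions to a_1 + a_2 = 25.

Stars and bars with 25 stars and 1 bars:
C(25+2-1, 2-1) = C(26,1).

Final answer: C(26,1) = 26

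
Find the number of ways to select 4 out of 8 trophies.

C(8,4) = 8!/(4! x (8-4)!).

Final answer: C(8,4) = 70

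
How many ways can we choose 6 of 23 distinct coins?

C(23,6) = 23!/(6! x (23-6)!).

Final answer: C(23,6) = 100947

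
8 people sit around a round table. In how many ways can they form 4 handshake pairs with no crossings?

This is counted by the nth Catalan number C_n. Here n = 8/2 = 4.
C_n = (2n)!/(n!(n+1)!), so C_{4} = 8!/(4! x 5!) = C(8,4)/5 = 70/5.

Final answer: C_{4} = 14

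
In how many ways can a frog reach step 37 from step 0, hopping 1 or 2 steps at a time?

Let f(n) count the ways. The last step is size 1 or 2, so f(n) = f(n-1) + f(n-2) with f(1)=1, f(2)=2.
Iterating the recurrence: f(1)=1, f(2)=2, f(3)=3, f(4)=5, f(5)=8, f(6)=13, f(7)=21, f(8)=34, f(9)=55, f(10)=89, f(11)=144, f(12)=233, f(13)=377, f(14)=610, f(15)=987, f(16)=1597, f(17)=2584, f(18)=4181, f(19)=6765, f(20)=10946, f(21)=17711, f(22)=28657, f(23)=46368, f(24)=75025, f(25)=121393, f(26)=196418, f(27)=317811, f(28)=514229, f(29)=832040, f(30)=1346269, f(31)=2178309, f(32)=3524578, f(33)=5702887, f(34)=9227465, f(35)=14930352, f(36)=24157817, f(37)=39088169.

Final answer: 39088169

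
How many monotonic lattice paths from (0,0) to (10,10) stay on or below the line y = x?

Total monotonic paths to (10,10): C(20,10) = 184756.
A path is bad iff it touches y = x + 1; reflecting its initial segment maps bad paths bijectively onto all paths to (9,11), of which there are C(20,11) = 167960.
Valid Dyck paths: 184756 - 167960.
(These counts are the Catalan numbers.)

Final answer: C_{10} = 16796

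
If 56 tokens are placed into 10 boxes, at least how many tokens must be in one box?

By the pigeonhole principle: ceiling(56/10).

Final answer: 6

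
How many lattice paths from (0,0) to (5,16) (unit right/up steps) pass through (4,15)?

Paths (0,0)->(4,15): C(19,15) = 3876.
Paths (4,15)->(5,16): C(2,1) = 2.
By multiplication principle: 3876 x 2.

Final answer: 7752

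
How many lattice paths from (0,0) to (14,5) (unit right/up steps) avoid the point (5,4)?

Total paths to (14,5): C(19,5) = 11628.
Paths through (5,4): C(9,4) x C(10,1) = 1260.
Avoiding (5,4): 11628 - 1260.

Final answer: 10368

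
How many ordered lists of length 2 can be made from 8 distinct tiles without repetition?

P(8,2) = 8!/(8-2)! = 8!/6!.

Final answer: P(8,2) = 56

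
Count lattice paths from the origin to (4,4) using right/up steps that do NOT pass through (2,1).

Total paths to (4,4): C(8,4) = 70.
Paths through (2,1): C(3,1) x C(5,3) = 30.
Avoiding (2,1): 70 - 30.

Final answer: 40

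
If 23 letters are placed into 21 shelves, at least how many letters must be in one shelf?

By the pigeonhole principle: ceiling(23/21).

Final answer: 2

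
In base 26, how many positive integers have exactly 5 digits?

Leading digit: 25 options (nonzero). Other 4 digit(s): 26 options each.
Total: 25 x 26^4.

Final answer: 11424400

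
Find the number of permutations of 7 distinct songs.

The number of ways to arrange 7 distinct objects is 7!.

Final answer: 7! = 5040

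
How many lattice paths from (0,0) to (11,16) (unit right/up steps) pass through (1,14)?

Paths (0,0)->(1,14): C(15,14) = 15.
Paths (1,14)->(11,16): C(12,2) = 66.
By multiplication principle: 15 x 66.

Final answer: 990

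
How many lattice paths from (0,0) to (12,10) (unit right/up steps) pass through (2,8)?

Paths (0,0)->(2,8): C(10,8) = 45.
Paths (2,8)->(12,10): C(12,2) = 66.
By multiplication principle: 45 x 66.

Final answer: 2970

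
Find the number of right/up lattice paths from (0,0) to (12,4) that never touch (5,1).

Total paths to (12,4): C(16,4) = 1820.
Paths through (5,1): C(6,1) x C(10,3) = 720.
Avoiding (5,1): 1820 - 720.

Final answer: 1100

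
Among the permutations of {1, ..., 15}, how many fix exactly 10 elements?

Choose which 10 elements are fixed: C(15,10) = 3003.
Derange the remaining 5 using D(j) = (j-1)(D(j-1) + D(j-2)), D(0)=1, D(1)=0: D(2)=1, D(3)=2, D(4)=9, D(5)=44.
Total: 3003 x 44.

Final answer: C(15,10) D(5) = 132132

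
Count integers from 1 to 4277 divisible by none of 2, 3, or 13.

|div by 2|=2138, |div by 3|=1425, |div by 13|=329.
|div by 2&3|=712, |div by 2&13|=164, |div by 3&13|=109, |div by all|=54.
By inclusion-exclusion, divisible by at least one: 2138+1425+329-712-164-109+54 = 2961.
Not divisible by any: 4277 - 2961.

Final answer: 1316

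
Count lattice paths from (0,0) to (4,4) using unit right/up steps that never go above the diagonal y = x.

Total monotonic paths to (4,4): C(8,4) = 70.
A path is bad iff it touches y = x + 1; reflecting its initial segment maps bad paths bijectively onto all paths to (3,5), of which there are C(8,5) = 56.
Valid Dyck paths: 70 - 56.
(Equivalently, C_{4} = C(8,4)/5 = 70/5.)

Final answer: C_{4} = 14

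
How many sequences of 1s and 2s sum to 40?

Let f(n) be the number of climbs. Removing the last move (1 or 2 steps) gives f(n) = f(n-1) + f(n-2); base cases f(1)=1, f(2)=2.
Computing successive values: f(1)=1, f(2)=2, f(3)=3, f(4)=5, f(5)=8, f(6)=13, f(7)=21, f(8)=34, f(9)=55, f(10)=89, f(11)=144, f(12)=233, f(13)=377, f(14)=610, f(15)=987, f(16)=1597, f(17)=2584, f(18)=4181, f(19)=6765, f(20)=10946, f(21)=17711, f(22)=28657, f(23)=46368, f(24)=75025, f(25)=121393, f(26)=196418, f(27)=317811, f(28)=514229, f(29)=832040, f(30)=1346269, f(31)=2178309, f(32)=3524578, f(33)=5702887, f(34)=9227465, f(35)=14930352, f(36)=24157817, f(37)=39088169, f(38)=63245986, f(39)=102334155, f(40)=165580141.

Final answer: 165580141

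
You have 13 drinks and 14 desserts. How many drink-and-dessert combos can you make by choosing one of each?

By the multiplication principle: 13 x 14.

Final answer: 182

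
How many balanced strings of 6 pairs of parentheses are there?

This is a standard Catalan-number count: the answer is C_n. Here n = 6 (pairs).
C_n = C(2n,n) - C(2n,n+1), so C_{6} = C(12,6) - C(12,7) = 924 - 792.

Final answer: C_{6} = 132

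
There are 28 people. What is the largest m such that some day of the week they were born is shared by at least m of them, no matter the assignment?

There are 7 possible values for day of the week they were born. With 28 people and 7 categories, by pigeonhole: ceiling(28/7).

Final answer: 4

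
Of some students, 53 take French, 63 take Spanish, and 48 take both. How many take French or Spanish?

|A union B| = |A| + |B| - |A intersect B| = 53 + 63 - 48.

Final answer: 68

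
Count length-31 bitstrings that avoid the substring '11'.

Let a(n) count valid strings. If the last bit is 0 the prefix is any valid string of length n-1; if it is 1 the string must end in 01 with a valid prefix of length n-2. So a(n) = a(n-1) + a(n-2), a(1)=2, a(2)=3.
Computing successive values: a(1)=2, a(2)=3, a(3)=5, a(4)=8, a(5)=13, a(6)=21, a(7)=34, a(8)=55, a(9)=89, a(10)=144, a(11)=233, a(12)=377, a(13)=610, a(14)=987, a(15)=1597, a(16)=2584, a(17)=4181, a(18)=6765, a(19)=10946, a(20)=17711, a(21)=28657, a(22)=46368, a(23)=75025, a(24)=121393, a(25)=196418, a(26)=317811, a(27)=514229, a(28)=832040, a(29)=1346269, a(30)=2178309, a(31)=3524578.

Final answer: 3524578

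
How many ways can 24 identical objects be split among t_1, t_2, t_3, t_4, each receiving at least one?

Substitute t'_i = t_i - 1 (so t'_i >= 0). Then sum t'_i = 24 - 4 = 20.
Stars and bars: C(20+4-1, 4-1) = C(23,3).

Final answer: C(23,3) = 1771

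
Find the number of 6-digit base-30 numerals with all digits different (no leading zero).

First digit: 29 (nonzero). Second: 29 (not first). Third: 28, etc.
Total: 29 x 29 x 28 x 27 x 26 x 25.

Final answer: 413267400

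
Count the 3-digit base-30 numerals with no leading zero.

Leading digit: 29 options (nonzero). Other 2 digit(s): 30 options each.
Total: 29 x 30^2.

Final answer: 26100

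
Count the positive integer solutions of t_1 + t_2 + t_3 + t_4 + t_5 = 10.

Substitute t'_i = t_i - 1 (so t'_i >= 0). Then sum t'_i = 10 - 5 = 5.
Stars and bars: C(5+5-1, 5-1) = C(9,4).

Final answer: C(9,4) = 126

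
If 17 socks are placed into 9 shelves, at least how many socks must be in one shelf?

By the pigeonhole principle: ceiling(17/9).

Final answer: 2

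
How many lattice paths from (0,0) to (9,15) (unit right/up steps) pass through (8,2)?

Paths (0,0)->(8,2): C(10,2) = 45.
Paths (8,2)->(9,15): C(14,13) = 14.
By multiplication principle: 45 x 14.

Final answer: 630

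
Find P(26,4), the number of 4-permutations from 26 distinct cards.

P(26,4) = 26!/(26-4)! = 26!/22!.

Final answer: P(26,4) = 358800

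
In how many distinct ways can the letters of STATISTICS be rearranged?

Letters (A:1, C:1, I:2, S:3, T:3). Total letters: 10.
Permutations = 10!/(3! x 3! x 2!).

Final answer: 50400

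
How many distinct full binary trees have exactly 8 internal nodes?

The structures are counted by the Catalan number C_n. Here n = 8.
C_n = (2n)!/(n!(n+1)!), so C_{8} = 16!/(8! x 9!) = C(16,8)/9 = 12870/9.

Final answer: C_{8} = 1430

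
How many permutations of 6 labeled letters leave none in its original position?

Derangements satisfy D(n) = (n-1)(D(n-1) + D(n-2)), starting from D(0)=1, D(1)=0.
D(2) = 1 x (0 + 1) = 1
D(3) = 2 x (1 + 0) = 2
D(4) = 3 x (2 + 1) = 9
D(5) = 4 x (9 + 2) = 44
D(6) = 5 x (D(5) + D(4)) = 5 x (44 + 9)

Final answer: D(6) = 265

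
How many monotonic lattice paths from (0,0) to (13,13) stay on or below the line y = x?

Total monotonic paths to (13,13): C(26,13) = 10400600.
By the reflection principle, paths that go above the diagonal number C(26,14) = 9657700.
Valid Dyck paths: 10400600 - 9657700.
(Equivalently, C_{13} = C(26,13)/14 = 10400600/14.)

Final answer: C_{13} = 742900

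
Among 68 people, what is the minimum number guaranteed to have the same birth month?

There are 12 possible values for birth month. With 68 people and 12 categories, by pigeonhole: ceiling(68/12).

Final answer: 6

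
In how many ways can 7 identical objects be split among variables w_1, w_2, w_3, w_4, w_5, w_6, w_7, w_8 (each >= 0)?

Stars and bars with 7 stars and 7 bars:
C(7+8-1, 8-1) = C(14,7).

Final answer: C(14,7) = 3432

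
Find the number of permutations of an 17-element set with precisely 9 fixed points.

Choose which 9 elements are fixed: C(17,9) = 24310.
Derange the remaining 8 using D(j) = (j-1)(D(j-1) + D(j-2)), D(0)=1, D(1)=0: D(2)=1, D(3)=2, D(4)=9, D(5)=44, D(6)=265, D(7)=1854, D(8)=14833.
Total: 24310 x 14833.

Final answer: C(17,9) D(8) = 360590230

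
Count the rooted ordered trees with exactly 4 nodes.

This is a standard Catalan-number count: the answer is C_n. Here n = 4 - 1 = 3.
C_n = C(2n,n)/(n+1), so C_{3} = C(6,3)/4 = 20/4.

Final answer: C_{3} = 5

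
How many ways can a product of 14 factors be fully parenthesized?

The structures are counted by the Catalan number C_n. Here n = 14 - 1 = 13.
Using C_0 = 1 and C_(k+1) = C_k x 2(2k+1)/(k+2), build up term by term: C_1=1, C_2=2, C_3=5, C_4=14, C_5=42, C_6=132, C_7=429, C_8=1430, C_9=4862, C_10=16796, C_11=58786, C_12=208012, C_13=742900.

Final answer: C_{13} = 742900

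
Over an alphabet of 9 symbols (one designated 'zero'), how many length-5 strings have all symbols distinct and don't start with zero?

The leading digit has 8 choices (anything but zero); the next has 8 (anything but the first), then 7, and so on, one fewer each time.
Total: 8 x 8 x 7 x 6 x 5.

Final answer: 13440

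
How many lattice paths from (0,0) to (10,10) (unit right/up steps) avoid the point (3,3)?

Total paths to (10,10): C(20,10) = 184756.
Paths through (3,3): C(6,3) x C(14,7) = 68640.
Avoiding (3,3): 184756 - 68640.

Final answer: 116116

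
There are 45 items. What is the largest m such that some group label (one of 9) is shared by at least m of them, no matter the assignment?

There are 9 possible values for group label (one of 9). With 45 items and 9 categories, by pigeonhole: ceiling(45/9).

Final answer: 5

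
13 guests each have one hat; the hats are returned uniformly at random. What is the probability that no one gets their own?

D(n) = (n-1)(D(n-1) + D(n-2)), D(0)=1, D(1)=0.
Building up: D(2)=1, D(3)=2, D(4)=9, D(5)=44, D(6)=265, D(7)=1854, D(8)=14833, D(9)=133496, D(10)=1334961, D(11)=14684570, D(12)=176214841, D(13)=2290792932.
Total arrangements: 13! = 6227020800.
Probability = D(13)/13! = 63633137/172972800.

Final answer: D(13)/13! = 2290792932/6227020800 = 0.367879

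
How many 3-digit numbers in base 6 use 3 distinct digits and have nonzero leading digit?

The leading digit has 5 choices (anything but zero); the next has 5 (anything but the first), then 4, and so on, one fewer each time.
Total: 5 x 5 x 4.

Final answer: 100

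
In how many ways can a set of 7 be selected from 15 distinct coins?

C(15,7) = 15!/(7! x 8!).

Final answer: \binom{15}{7} = 6435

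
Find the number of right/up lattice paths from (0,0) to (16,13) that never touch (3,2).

Total paths to (16,13): C(29,13) = 67863915.
Paths through (3,2): C(5,2) x C(24,11) = 24961440.
Avoiding (3,2): 67863915 - 24961440.

Final answer: 42902475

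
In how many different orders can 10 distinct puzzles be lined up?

The number of ways to arrange 10 distinct objects is 10!.

Final answer: 10! = 3628800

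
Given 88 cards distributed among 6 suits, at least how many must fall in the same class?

By pigeonhole with 88 objects and 6 categories: ceiling(88/6).

Final answer: 15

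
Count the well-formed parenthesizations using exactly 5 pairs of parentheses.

The structures are counted by the Catalan number C_n. Here n = 5 (pairs).
C_n = (2n)!/(n!(n+1)!), so C_{5} = 10!/(5! x 6!) = C(10,5)/6 = 252/6.

Final answer: C_{5} = 42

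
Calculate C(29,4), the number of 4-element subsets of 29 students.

C(29,4) = 29!/(4! x 25!).

Final answer: \binom{29}{4} = 23751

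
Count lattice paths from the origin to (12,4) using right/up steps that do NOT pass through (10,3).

Total paths to (12,4): C(16,4) = 1820.
Paths through (10,3): C(13,3) x C(3,1) = 858.
Avoiding (10,3): 1820 - 858.

Final answer: 962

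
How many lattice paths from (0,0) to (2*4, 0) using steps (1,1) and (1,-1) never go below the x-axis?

Total monotonic paths to (4,4): C(8,4) = 70.
By the reflection principle, paths that go above the diagonal number C(8,5) = 56.
Valid Dyck paths: 70 - 56.
(These counts are the Catalan numbers.)

Final answer: C_{4} = 14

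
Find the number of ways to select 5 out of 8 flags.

C(8,5) = 8!/(5! x (8-5)!).

Final answer: C(8,5) = 56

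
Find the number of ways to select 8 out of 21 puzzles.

C(21,8) = 21!/(8! x 13!).

Final answer: \binom{21}{8} = 203490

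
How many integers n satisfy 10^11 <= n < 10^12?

The leading digit cannot be 0 (9 options); the other 11 digits can be anything (10 options each).
Total: 9 x 10^11.

Final answer: 900000000000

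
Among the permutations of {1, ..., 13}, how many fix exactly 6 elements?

Choose which 6 elements are fixed: C(13,6) = 1716.
Derange the remaining 7 using D(j) = (j-1)(D(j-1) + D(j-2)), D(0)=1, D(1)=0: D(2)=1, D(3)=2, D(4)=9, D(5)=44, D(6)=265, D(7)=1854.
Total: 1716 x 1854.

Final answer: C(13,6) D(7) = 3181464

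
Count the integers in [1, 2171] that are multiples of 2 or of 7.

Multiples of 2: 1085. Multiples of 7: 310. Of both (lcm=14): 155.
By inclusion-exclusion: 1085 + 310 - 155.

Final answer: 1240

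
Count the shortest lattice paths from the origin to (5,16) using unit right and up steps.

Each path has 5 right steps and 16 up steps in some order (21 steps total).
Choose which 16 of the 21 steps are up: C(21,16).

Final answer: C(21,16) = 20349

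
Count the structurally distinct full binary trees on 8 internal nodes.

This is a standard Catalan-number count: the answer is C_n. Here n = 8.
C_n = C(2n,n) - C(2n,n+1), so C_{8} = C(16,8) - C(16,9) = 12870 - 11440.

Final answer: C_{8} = 1430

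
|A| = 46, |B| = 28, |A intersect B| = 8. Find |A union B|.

|A union B| = |A| + |B| - |A intersect B| = 46 + 28 - 8.

Final answer: 66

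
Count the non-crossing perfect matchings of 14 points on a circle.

This is counted by the nth Catalan number C_n. Here n = 14/2 = 7.
C_n = (2n)!/(n!(n+1)!), so C_{7} = 14!/(7! x 8!) = C(14,7)/8 = 3432/8.

Final answer: C_{7} = 429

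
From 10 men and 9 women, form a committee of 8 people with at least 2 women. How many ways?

Sum over valid woman counts:
C(9,2)C(10,6) = 7560
C(9,3)C(10,5) = 21168
C(9,4)C(10,4) = 26460
C(9,5)C(10,3) = 15120
C(9,6)C(10,2) = 3780
C(9,7)C(10,1) = 360
C(9,8)C(10,0) = 9
Total: 7560 + 21168 + 26460 + 15120 + 3780 + 360 + 9.

Final answer: 74457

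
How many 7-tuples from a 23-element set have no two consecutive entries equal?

First character: 23 choices. Each subsequent: 22 choices (must differ from the previous one).
Total: 23 x 22^6.

Final answer: 23 x 22^{6} = 2607737792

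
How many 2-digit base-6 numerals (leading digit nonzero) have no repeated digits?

The leading digit has 5 choices (anything but zero); the next has 5 (anything but the first), then 4, and so on, one fewer each time.
Total: 5 x 5.

Final answer: 25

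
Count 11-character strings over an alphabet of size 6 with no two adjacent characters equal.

Let g(n) count such strings. g(1) = 6, and each valid string of length n-1 extends in 5 ways (any symbol but the last), so g(n) = 5 g(n-1).
Total: g(11) = 6 x 5^10.

Final answer: 6 x 5^{10} = 58593750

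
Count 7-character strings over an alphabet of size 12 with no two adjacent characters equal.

First character: 12 choices. Each subsequent: 11 choices (must differ from the previous one).
Total: 12 x 11^6.

Final answer: 12 x 11^{6} = 21258732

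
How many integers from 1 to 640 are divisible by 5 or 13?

Multiples of 5: 128. Multiples of 13: 49. Of both (lcm=65): 9.
By inclusion-exclusion: 128 + 49 - 9.

Final answer: 168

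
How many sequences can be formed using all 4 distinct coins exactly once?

The number of ways to arrange 4 distinct objects is 4!.

Final answer: 4! = 24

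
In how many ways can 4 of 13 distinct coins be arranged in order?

P(13,4) = 13!/(13-4)! = 13!/9!.

Final answer: P(13,4) = 17160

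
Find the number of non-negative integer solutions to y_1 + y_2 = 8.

Stars and bars with 8 stars and 1 bars:
C(8+2-1, 2-1) = C(9,1).

Final answer: C(9,1) = 9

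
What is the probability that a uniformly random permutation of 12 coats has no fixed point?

Derangements satisfy D(n) = (n-1)(D(n-1) + D(n-2)), starting from D(0)=1, D(1)=0.
Building up: D(2)=1, D(3)=2, D(4)=9, D(5)=44, D(6)=265, D(7)=1854, D(8)=14833, D(9)=133496, D(10)=1334961, D(11)=14684570, D(12)=176214841.
Total arrangements: 12! = 479001600.
Probability = D(12)/12! = 16019531/43545600.

Final answer: D(12)/12! = 176214841/479001600 = 0.367879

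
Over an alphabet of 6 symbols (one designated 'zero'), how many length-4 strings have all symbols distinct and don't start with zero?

The leading digit has 5 choices (anything but zero); the next has 5 (anything but the first), then 4, and so on, one fewer each time.
Total: 5 x 5 x 4 x 3.

Final answer: 300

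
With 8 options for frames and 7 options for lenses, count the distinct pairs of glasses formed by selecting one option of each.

By the multiplication principle: 8 x 7.

Final answer: 56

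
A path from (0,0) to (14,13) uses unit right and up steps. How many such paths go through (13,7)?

Paths (0,0)->(13,7): C(20,7) = 77520.
Paths (13,7)->(14,13): C(7,6) = 7.
By multiplication principle: 77520 x 7.

Final answer: 542640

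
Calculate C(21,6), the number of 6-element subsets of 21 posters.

C(21,6) = 21!/(6! x 15!).

Final answer: \binom{21}{6} = 54264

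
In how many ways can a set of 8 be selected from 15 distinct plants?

C(15,8) = 15!/(8! x (15-8)!).

Final answer: C(15,8) = 6435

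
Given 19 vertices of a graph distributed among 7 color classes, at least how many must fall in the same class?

By pigeonhole with 19 objects and 7 categories: ceiling(19/7).

Final answer: 3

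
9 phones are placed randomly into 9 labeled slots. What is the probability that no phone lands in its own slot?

D(n) = (n-1)(D(n-1) + D(n-2)), D(0)=1, D(1)=0.
Building up: D(2)=1, D(3)=2, D(4)=9, D(5)=44, D(6)=265, D(7)=1854, D(8)=14833, D(9)=133496.
Total arrangements: 9! = 362880.
Probability = D(9)/9! = 16687/45360.

Final answer: D(9)/9! = 133496/362880 = 0.367879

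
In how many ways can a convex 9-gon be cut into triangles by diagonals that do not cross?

This is counted by the nth Catalan number C_n. Here n = 9 - 2 = 7.
C_n = (2n)!/(n!(n+1)!), so C_{7} = 14!/(7! x 8!) = C(14,7)/8 = 3432/8.

Final answer: C_{7} = 429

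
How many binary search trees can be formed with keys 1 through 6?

This is a standard Catalan-number count: the answer is C_n. Here n = 6.
C_n = (2n)!/(n!(n+1)!), so C_{6} = 12!/(6! x 7!) = C(12,6)/7 = 924/7.

Final answer: C_{6} = 132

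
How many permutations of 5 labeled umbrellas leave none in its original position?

Derangements satisfy D(n) = (n-1)(D(n-1) + D(n-2)), starting from D(0)=1, D(1)=0.
D(2) = 1 x (0 + 1) = 1
D(3) = 2 x (1 + 0) = 2
D(4) = 3 x (2 + 1) = 9
D(5) = 4 x (D(4) + D(3)) = 4 x (9 + 2)

Final answer: D(5) = 44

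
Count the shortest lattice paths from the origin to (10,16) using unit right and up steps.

Each path has 10 right steps and 16 up steps in some order (26 steps total).
Choose which 16 of the 26 steps are up: C(26,16).

Final answer: C(26,16) = 5311735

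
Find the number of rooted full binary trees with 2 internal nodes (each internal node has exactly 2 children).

This is counted by the nth Catalan number C_n. Here n = 2.
C_n = C(2n,n) - C(2n,n+1), so C_{2} = C(4,2) - C(4,3) = 6 - 4.

Final answer: C_{2} = 2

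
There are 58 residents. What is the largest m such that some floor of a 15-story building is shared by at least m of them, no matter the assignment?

There are 15 possible values for floor of a 15-story building. With 58 residents and 15 categories, by pigeonhole: ceiling(58/15).

Final answer: 4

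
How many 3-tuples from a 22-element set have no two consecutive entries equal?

Let g(n) count such strings. g(1) = 22, and each valid string of length n-1 extends in 21 ways (any symbol but the last), so g(n) = 21 g(n-1).
Total: g(3) = 22 x 21^2.

Final answer: 22 x 21^{2} = 9702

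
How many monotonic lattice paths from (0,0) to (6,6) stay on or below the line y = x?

Total monotonic paths to (6,6): C(12,6) = 924.
A path is bad iff it touches y = x + 1; reflecting its initial segment maps bad paths bijectively onto all paths to (5,7), of which there are C(12,7) = 792.
Valid Dyck paths: 924 - 792.
(These counts are the Catalan numbers.)

Final answer: C_{6} = 132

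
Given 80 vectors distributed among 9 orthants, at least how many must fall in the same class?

By pigeonhole with 80 objects and 9 categories: ceiling(80/9).

Final answer: 9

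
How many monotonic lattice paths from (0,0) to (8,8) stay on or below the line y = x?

Total monotonic paths to (8,8): C(16,8) = 12870.
Paths that cross above y=x (reflection bijection): C(16,9) = 11440.
Valid Dyck paths: 12870 - 11440.
(Equivalently, C_{8} = C(16,8)/9 = 12870/9.)

Final answer: C_{8} = 1430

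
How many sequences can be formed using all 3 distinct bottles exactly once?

The number of ways to arrange 3 distinct objects is 3!.

Final answer: 3! = 6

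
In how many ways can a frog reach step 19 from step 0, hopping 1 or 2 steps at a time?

Condition on the final move: it is a 1-step (f(n-1) ways to get there) or a 2-step (f(n-2) ways), so f(n) = f(n-1) + f(n-2), with f(1)=1, f(2)=2.
Computing successive values: f(1)=1, f(2)=2, f(3)=3, f(4)=5, f(5)=8, f(6)=13, f(7)=21, f(8)=34, f(9)=55, f(10)=89, f(11)=144, f(12)=233, f(13)=377, f(14)=610, f(15)=987, f(16)=1597, f(17)=2584, f(18)=4181, f(19)=6765.

Final answer: 6765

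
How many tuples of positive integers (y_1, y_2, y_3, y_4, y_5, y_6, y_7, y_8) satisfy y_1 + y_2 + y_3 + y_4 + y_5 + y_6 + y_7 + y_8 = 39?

Substitute y'_i = y_i - 1 (so y'_i >= 0). Then sum y'_i = 39 - 8 = 31.
Stars and bars: C(31+8-1, 8-1) = C(38,7).

Final answer: C(38,7) = 12620256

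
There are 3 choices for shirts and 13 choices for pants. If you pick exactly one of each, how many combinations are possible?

By the multiplication principle: 3 x 13.

Final answer: 39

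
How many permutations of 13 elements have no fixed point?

Derangements satisfy D(n) = (n-1)(D(n-1) + D(n-2)), starting from D(0)=1, D(1)=0.
Building up: D(2)=1, D(3)=2, D(4)=9, D(5)=44, D(6)=265, D(7)=1854, D(8)=14833, D(9)=133496, D(10)=1334961, D(11)=14684570, D(12)=176214841.
D(13) = 12 x (D(12) + D(11)) = 12 x (176214841 + 14684570).

Final answer: D(13) = 2290792932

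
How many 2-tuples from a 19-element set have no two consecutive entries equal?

First character: 19 choices. Each subsequent: 18 choices (must differ from the previous one).
Total: 19 x 18^1.

Final answer: 19 x 18^{1} = 342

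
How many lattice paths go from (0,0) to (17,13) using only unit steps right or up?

Each path has 17 right steps and 13 up steps in some order (30 steps total).
Choose which 13 of the 30 steps are up: C(30,13).

Final answer: C(30,13) = 119759850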